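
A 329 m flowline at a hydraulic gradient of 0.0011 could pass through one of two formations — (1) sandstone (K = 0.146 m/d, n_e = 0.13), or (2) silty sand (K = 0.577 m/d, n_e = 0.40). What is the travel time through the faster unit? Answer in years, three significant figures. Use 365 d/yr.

568 years

Unit 1 (sandstone): v = 0.146×0.0011/0.13 = 0.001235 m/d, t = 329/0.001235 = 266300 d
Unit 2 (silty sand): v = 0.577×0.0011/0.40 = 0.001587 m/d, t = 329/0.001587 = 207300 d
Faster: 207300 d / 365 = 568 yr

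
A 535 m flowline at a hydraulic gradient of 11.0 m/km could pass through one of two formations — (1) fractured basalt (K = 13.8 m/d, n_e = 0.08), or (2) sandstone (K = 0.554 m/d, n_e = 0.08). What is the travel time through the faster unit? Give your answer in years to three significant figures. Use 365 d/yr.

0.772 years

Unit 1 (fractured basalt): v = 13.8×0.011/0.08 = 1.897 m/d, t = 535/1.897 = 281.9 d
Unit 2 (sandstone): v = 0.554×0.011/0.08 = 0.07618 m/d, t = 535/0.07618 = 7023 d
Faster: 281.9 d / 365 = 0.772 yr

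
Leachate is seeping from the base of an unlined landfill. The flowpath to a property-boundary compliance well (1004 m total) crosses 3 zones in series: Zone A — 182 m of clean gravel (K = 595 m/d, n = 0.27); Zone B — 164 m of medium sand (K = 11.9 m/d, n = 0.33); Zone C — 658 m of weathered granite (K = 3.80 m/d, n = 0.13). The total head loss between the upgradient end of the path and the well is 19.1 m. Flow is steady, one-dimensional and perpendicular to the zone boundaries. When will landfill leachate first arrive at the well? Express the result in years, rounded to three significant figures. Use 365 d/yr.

5.07 years

Steady 1-D flow in series ⇒ the Darcy flux q is identical in every zone and the zone head losses add (resistances L/K in series).
Σ(L/K) = 182/595 + 164/11.9 + 658/3.80 = 0.3059 + 13.78 + 173.2 = 187.2 d
q = ΔH / Σ(L/K) = 19.1 / 187.2 = 0.1020 m/d (same in every zone)
Zone A: v = q/n = 0.1020/0.27 = 0.3778 m/d → t_A = 182/0.3778 = 481.7 d
Zone B: v = q/n = 0.1020/0.33 = 0.3091 m/d → t_B = 164/0.3091 = 530.6 d
Zone C: v = q/n = 0.1020/0.13 = 0.7847 m/d → t_C = 658/0.7847 = 838.6 d
Total t = 481.7 + 530.6 + 838.6 = 1851 d
   = 1851 / 365 = 5.07 yr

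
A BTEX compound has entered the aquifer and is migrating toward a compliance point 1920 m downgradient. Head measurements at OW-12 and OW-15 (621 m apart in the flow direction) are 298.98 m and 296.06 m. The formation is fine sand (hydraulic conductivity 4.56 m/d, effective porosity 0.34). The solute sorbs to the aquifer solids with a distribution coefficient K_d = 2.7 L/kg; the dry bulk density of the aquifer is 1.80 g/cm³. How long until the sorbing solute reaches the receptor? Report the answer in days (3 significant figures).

466000 days

Hydraulic gradient i = (298.98 − 296.06) / 621 = 2.92 / 621 = 0.004702
Specific discharge q = 4.56 × 0.004702 = 0.02144 m/d
v_s = q/n_e = 0.02144/0.34 = 0.06306 m/d
Retardation R = 1 + ρ_b·K_d/n = 1 + 1.80×2.7/0.34 = 15.29
Contaminant velocity v_c = v/R = 0.06306/15.29 = 0.004123 m/d
t = L/v_c = 1920/0.004123 = 465600 d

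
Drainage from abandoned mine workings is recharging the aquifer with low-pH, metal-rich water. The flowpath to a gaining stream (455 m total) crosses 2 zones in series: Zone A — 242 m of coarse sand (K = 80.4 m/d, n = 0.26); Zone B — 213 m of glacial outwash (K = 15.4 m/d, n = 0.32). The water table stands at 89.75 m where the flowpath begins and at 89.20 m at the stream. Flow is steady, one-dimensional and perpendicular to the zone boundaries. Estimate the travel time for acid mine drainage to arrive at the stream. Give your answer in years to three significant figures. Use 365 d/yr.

11.0 years

Total head drop ΔH = 89.75 − 89.20 = 0.55 m
Steady 1-D flow in series ⇒ the Darcy flux q is identical in every zone and the zone head losses add (resistances L/K in series).
Σ(L/K) = 242/80.4 + 213/15.4 = 3.010 + 13.83 = 16.84 d
q = ΔH / Σ(L/K) = 0.55 / 16.84 = 0.03266 m/d (same in every zone)
Zone A: v = q/n = 0.03266/0.26 = 0.1256 m/d → t_A = 242/0.1256 = 1927 d
Zone B: v = q/n = 0.03266/0.32 = 0.1021 m/d → t_B = 213/0.1021 = 2087 d
Total t = 1927 + 2087 = 4014 d
   = 4014 / 365 = 11.0 yr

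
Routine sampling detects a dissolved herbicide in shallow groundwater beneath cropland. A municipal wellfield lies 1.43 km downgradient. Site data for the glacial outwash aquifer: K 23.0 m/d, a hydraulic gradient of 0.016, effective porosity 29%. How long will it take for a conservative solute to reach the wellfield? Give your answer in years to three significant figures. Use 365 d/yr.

Darcy flux q = K·i = 23.0 × 0.016 = 0.3680 m/d
v_s = q/n_e = 0.3680/0.29 = 1.269 m/d
L = 1.43 km = 1430 m
t = L / v = 1430 / 1.269 = 1127 d
   = 1127 / 365 = 3.09 yr

3.09 years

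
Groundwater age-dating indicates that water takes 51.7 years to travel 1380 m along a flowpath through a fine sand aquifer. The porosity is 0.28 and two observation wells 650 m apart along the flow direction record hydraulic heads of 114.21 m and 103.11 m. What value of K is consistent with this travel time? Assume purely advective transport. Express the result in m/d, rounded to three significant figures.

Hydraulic gradient i = (114.21 − 103.11) / 650 = 11.10 / 650 = 0.01708
t = 51.7 years = 18870 d
v = L / t = 1380 / 18870 = 0.07313 m/d
K = v · n / i = 0.07313 × 0.28 / 0.01708 = 1.20 m/d

1.20 m/d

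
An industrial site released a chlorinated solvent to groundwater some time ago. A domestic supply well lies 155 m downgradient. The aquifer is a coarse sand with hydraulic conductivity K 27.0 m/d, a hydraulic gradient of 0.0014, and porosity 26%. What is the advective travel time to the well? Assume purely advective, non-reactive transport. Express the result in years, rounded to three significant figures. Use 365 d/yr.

2.92 years

Specific discharge q = 27.0 × 0.0014 = 0.03780 m/d
Seepage velocity v = q / n = 0.03780 / 0.26 = 0.1454 m/d
t = L / v = 155 / 0.1454 = 1066 d
   = 1066 / 365 = 2.92 yr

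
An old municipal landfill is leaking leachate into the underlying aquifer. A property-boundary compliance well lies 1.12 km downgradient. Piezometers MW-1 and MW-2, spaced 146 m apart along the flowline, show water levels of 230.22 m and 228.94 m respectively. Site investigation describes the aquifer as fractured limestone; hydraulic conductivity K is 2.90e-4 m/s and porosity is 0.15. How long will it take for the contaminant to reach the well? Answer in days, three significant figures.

765 days

Hydraulic gradient i = (230.22 − 228.94) / 146 = 1.28 / 146 = 0.008767
K = 2.90e-4 m/s × 86400 s/d = 25.06 m/d
Darcy flux q = K·i = 25.06 × 0.008767 = 0.2197 m/d
Average linear velocity = 0.2197 / 0.15 = 1.464 m/d
L = 1.12 km = 1120 m
t = L / v = 1120 / 1.464 = 764.8 d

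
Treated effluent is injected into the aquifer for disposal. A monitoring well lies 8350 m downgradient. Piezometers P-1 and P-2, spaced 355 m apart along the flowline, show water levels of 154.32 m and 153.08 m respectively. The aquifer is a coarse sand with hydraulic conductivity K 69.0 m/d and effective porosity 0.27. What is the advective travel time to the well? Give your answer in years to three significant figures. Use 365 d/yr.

25.6 years

Hydraulic gradient i = (154.32 − 153.08) / 355 = 1.24 / 355 = 0.003493
Specific discharge q = 69.0 × 0.003493 = 0.2410 m/d
v_s = q/n_e = 0.2410/0.27 = 0.8926 m/d
t = L / v = 8350 / 0.8926 = 9354 d
   = 9354 / 365 = 25.6 yr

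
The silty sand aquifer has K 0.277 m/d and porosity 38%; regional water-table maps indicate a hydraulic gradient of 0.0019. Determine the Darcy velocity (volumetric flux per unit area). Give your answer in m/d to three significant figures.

5.26e-4 m/d

Specific discharge q = 0.277 × 0.0019 = 5.263e-4 m/d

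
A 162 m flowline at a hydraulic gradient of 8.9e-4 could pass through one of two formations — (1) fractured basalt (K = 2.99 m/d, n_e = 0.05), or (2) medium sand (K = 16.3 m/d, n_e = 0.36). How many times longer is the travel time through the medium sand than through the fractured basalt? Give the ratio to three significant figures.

1.32

Unit 1 (fractured basalt): v = 2.99×8.9e-4/0.05 = 0.05322 m/d, t = 162/0.05322 = 3044 d
Unit 2 (medium sand): v = 16.3×8.9e-4/0.36 = 0.04030 m/d, t = 162/0.04030 = 4020 d
t(medium sand) / t(fractured basalt) = 4020/3044 = 1.32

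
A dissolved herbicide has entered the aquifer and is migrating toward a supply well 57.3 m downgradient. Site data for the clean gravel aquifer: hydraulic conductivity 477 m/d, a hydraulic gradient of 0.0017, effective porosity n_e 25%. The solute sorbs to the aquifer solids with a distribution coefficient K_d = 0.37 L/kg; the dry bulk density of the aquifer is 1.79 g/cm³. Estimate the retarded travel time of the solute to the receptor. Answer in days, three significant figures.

64.5 days

Specific discharge q = 477 × 0.0017 = 0.8109 m/d
v_s = q/n_e = 0.8109/0.25 = 3.244 m/d
Retardation R = 1 + ρ_b·K_d/n = 1 + 1.79×0.37/0.25 = 3.649
Contaminant velocity v_c = v/R = 3.244/3.649 = 0.8889 m/d
t = L/v_c = 57.3/0.8889 = 64.47 d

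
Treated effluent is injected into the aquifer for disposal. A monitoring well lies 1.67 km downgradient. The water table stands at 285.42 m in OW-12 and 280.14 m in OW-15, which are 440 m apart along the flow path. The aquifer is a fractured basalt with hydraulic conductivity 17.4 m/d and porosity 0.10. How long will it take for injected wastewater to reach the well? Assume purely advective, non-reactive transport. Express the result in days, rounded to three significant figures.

800 days

Hydraulic gradient i = (285.42 − 280.14) / 440 = 5.28 / 440 = 0.01200
Darcy flux q = K·i = 17.4 × 0.01200 = 0.2088 m/d
v_s = q/n_e = 0.2088/0.10 = 2.088 m/d
L = 1.67 km = 1670 m
t = L / v = 1670 / 2.088 = 799.8 d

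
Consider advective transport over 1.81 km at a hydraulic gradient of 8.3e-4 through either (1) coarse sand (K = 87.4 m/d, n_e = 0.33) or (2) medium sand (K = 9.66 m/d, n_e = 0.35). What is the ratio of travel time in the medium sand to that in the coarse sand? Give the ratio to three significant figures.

Unit 1 (coarse sand): v = 87.4×8.3e-4/0.33 = 0.2198 m/d, t = 1810/0.2198 = 8234 d
Unit 2 (medium sand): v = 9.66×8.3e-4/0.35 = 0.02291 m/d, t = 1810/0.02291 = 79010 d
t(medium sand) / t(coarse sand) = 79010/8234 = 9.60

9.60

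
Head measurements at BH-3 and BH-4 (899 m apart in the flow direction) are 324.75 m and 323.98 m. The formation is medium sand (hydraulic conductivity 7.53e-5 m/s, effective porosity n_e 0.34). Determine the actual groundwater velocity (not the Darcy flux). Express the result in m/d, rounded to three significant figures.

Hydraulic gradient i = (324.75 − 323.98) / 899 = 0.77 / 899 = 8.565e-4
K = 7.53e-5 m/s × 86400 s/d = 6.506 m/d
Darcy flux q = K·i = 6.506 × 8.565e-4 = 0.005572 m/d
Seepage velocity v = q / n = 0.005572 / 0.34 = 0.01639 m/d

0.0164 m/d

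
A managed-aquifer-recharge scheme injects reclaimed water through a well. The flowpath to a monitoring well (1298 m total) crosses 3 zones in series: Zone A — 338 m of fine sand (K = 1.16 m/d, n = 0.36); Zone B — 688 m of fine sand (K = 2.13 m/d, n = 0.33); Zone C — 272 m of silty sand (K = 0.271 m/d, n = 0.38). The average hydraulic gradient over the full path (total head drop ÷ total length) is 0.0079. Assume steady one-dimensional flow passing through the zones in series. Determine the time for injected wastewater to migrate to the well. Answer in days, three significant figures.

Steady 1-D flow in series ⇒ the Darcy flux q is identical in every zone and the zone head losses add (resistances L/K in series).
Σ(L/K) = 338/1.16 + 688/2.13 + 272/0.271 = 291.4 + 323.0 + 1004 = 1618 d
K_eq = L_total / Σ(L/K) = 1298 / 1618 = 0.8022 m/d
q = K_eq · i = 0.8022 × 0.0079 = 0.006337 m/d (same in every zone)
Zone A: v = q/n = 0.006337/0.36 = 0.01760 m/d → t_A = 338/0.01760 = 19200 d
Zone B: v = q/n = 0.006337/0.33 = 0.01920 m/d → t_B = 688/0.01920 = 35830 d
Zone C: v = q/n = 0.006337/0.38 = 0.01668 m/d → t_C = 272/0.01668 = 16310 d
Total t = 19200 + 35830 + 16310 = 71340 d

71300 days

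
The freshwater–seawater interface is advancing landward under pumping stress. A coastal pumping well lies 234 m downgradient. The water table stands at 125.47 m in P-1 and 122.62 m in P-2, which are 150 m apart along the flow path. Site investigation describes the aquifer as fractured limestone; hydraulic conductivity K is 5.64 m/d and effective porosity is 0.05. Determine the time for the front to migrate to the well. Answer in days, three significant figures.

Hydraulic gradient i = (125.47 − 122.62) / 150 = 2.85 / 150 = 0.01900
Specific discharge q = 5.64 × 0.01900 = 0.1072 m/d
v = Ki/n = 5.64·0.01900/0.05 = 2.143 m/d
t = L / v = 234 / 2.143 = 109.2 d

109 days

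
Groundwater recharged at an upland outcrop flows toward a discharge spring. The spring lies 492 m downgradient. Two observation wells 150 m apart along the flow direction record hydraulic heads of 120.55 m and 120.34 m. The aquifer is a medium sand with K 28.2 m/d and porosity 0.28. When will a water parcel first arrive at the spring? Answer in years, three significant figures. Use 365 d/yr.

Hydraulic gradient i = (120.55 − 120.34) / 150 = 0.21 / 150 = 0.001400
q = Ki = 28.2 × 0.001400 = 0.03948 m/d
Average linear velocity = 0.03948 / 0.28 = 0.1410 m/d
t = L / v = 492 / 0.1410 = 3489 d
   = 3489 / 365 = 9.56 yr

9.56 years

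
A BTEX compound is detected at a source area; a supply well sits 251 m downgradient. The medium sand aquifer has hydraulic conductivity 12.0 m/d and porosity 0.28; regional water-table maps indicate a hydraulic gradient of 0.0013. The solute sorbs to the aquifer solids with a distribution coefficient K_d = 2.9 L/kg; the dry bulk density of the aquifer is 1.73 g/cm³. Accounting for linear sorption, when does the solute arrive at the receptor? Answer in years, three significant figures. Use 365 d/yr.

233 years

q = Ki = 12.0 × 0.0013 = 0.01560 m/d
v = Ki/n = 12.0·0.0013/0.28 = 0.05571 m/d
Retardation R = 1 + ρ_b·K_d/n = 1 + 1.73×2.9/0.28 = 18.92
Contaminant velocity v_c = v/R = 0.05571/18.92 = 0.002945 m/d
t = L/v_c = 251/0.002945 = 85230 d
   = 85230/365 = 233 yr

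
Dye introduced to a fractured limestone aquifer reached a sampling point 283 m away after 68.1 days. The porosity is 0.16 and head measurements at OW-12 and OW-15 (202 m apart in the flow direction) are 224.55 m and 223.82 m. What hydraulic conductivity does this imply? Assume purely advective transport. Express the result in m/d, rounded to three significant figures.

184 m/d

Hydraulic gradient i = (224.55 − 223.82) / 202 = 0.73 / 202 = 0.003614
v = L / t = 283 / 68.1 = 4.156 m/d
K = v · n / i = 4.156 × 0.16 / 0.003614 = 184 m/d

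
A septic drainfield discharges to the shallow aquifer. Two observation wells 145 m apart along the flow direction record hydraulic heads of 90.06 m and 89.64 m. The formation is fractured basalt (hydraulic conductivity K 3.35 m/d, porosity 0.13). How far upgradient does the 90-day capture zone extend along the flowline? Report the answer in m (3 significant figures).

6.72 m

Hydraulic gradient i = (90.06 − 89.64) / 145 = 0.42 / 145 = 0.002897
Specific discharge q = 3.35 × 0.002897 = 0.009703 m/d
v_s = q/n_e = 0.009703/0.13 = 0.07464 m/d
L = v × T = 0.07464 × 90 = 6.718 m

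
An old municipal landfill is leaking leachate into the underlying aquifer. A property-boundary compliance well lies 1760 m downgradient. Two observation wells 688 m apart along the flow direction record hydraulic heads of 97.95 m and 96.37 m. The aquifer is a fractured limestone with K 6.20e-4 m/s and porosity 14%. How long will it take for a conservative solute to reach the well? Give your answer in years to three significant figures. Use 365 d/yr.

Hydraulic gradient i = (97.95 − 96.37) / 688 = 1.58 / 688 = 0.002297
K = 6.20e-4 m/s × 86400 s/d = 53.57 m/d
Specific discharge q = 53.57 × 0.002297 = 0.1230 m/d
Seepage velocity v = q / n = 0.1230 / 0.14 = 0.8787 m/d
t = L / v = 1760 / 0.8787 = 2003 d
   = 2003 / 365 = 5.49 yr

5.49 years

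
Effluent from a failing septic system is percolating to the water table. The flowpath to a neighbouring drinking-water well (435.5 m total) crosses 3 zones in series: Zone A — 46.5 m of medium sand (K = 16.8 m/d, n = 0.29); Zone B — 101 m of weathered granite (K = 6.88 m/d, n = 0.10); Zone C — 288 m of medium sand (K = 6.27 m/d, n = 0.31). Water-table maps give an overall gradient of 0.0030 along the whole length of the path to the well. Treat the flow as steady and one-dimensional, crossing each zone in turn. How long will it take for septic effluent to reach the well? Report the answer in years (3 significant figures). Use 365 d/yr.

Continuity: the same q passes through each zone, so ΔH = q·Σ(L_j/K_j) — the zones act as resistances in series.
Σ(L/K) = 46.5/16.8 + 101/6.88 + 288/6.27 = 2.768 + 14.68 + 45.93 = 63.38 d
K_eq = L_total / Σ(L/K) = 435.5 / 63.38 = 6.871 m/d
q = K_eq · i = 6.871 × 0.0030 = 0.02061 m/d (same in every zone)
Zone A: v = q/n = 0.02061/0.29 = 0.07108 m/d → t_A = 46.5/0.07108 = 654.2 d
Zone B: v = q/n = 0.02061/0.10 = 0.2061 m/d → t_B = 101/0.2061 = 490.0 d
Zone C: v = q/n = 0.02061/0.31 = 0.06649 m/d → t_C = 288/0.06649 = 4331 d
Total t = 654.2 + 490.0 + 4331 = 5475 d
   = 5475 / 365 = 15.0 yr

15.0 years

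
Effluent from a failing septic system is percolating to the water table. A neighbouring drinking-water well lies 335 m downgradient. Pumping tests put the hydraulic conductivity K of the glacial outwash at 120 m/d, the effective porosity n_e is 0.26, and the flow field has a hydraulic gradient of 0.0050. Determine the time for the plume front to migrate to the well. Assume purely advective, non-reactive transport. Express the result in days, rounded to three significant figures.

Specific discharge q = 120 × 0.0050 = 0.6000 m/d
Seepage velocity v = q / n = 0.6000 / 0.26 = 2.308 m/d
t = L / v = 335 / 2.308 = 145.2 d

145 days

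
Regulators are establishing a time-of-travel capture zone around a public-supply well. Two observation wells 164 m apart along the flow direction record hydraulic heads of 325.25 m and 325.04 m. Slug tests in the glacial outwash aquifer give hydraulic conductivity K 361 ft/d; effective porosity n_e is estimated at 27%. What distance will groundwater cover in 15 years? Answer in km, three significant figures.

Hydraulic gradient i = (325.25 − 325.04) / 164 = 0.21 / 164 = 0.001280
K = 361 ft/d × 0.3048 = 110.0 m/d
q = Ki = 110.0 × 0.001280 = 0.1409 m/d
v_s = q/n_e = 0.1409/0.27 = 0.5218 m/d
T = 15 yr × 365 = 5475 d
L = v × T = 0.5218 × 5475 = 2857 m
   = 2.86 km

2.86 km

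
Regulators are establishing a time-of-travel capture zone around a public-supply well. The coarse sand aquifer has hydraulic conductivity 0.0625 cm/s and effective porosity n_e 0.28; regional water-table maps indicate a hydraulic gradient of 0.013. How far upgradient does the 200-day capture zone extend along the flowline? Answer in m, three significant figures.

501 m

K = 0.0625 cm/s × 864 = 54.00 m/d
q = Ki = 54.00 × 0.013 = 0.7020 m/d
v = Ki/n = 54.00·0.013/0.28 = 2.507 m/d
L = v × T = 2.507 × 200 = 501.4 m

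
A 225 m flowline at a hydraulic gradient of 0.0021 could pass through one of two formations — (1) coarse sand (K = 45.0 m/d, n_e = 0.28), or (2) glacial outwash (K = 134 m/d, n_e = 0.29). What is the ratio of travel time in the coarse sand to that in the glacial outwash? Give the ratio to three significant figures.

2.88

Unit 1 (coarse sand): v = 45.0×0.0021/0.28 = 0.3375 m/d, t = 225/0.3375 = 666.7 d
Unit 2 (glacial outwash): v = 134×0.0021/0.29 = 0.9703 m/d, t = 225/0.9703 = 231.9 d
t(coarse sand) / t(glacial outwash) = 666.7/231.9 = 2.88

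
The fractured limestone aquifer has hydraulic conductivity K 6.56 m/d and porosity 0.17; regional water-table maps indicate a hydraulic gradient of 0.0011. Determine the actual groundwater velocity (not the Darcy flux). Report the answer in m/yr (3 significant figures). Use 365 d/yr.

Darcy flux q = K·i = 6.56 × 0.0011 = 0.007216 m/d
Seepage velocity v = q / n = 0.007216 / 0.17 = 0.04245 m/d
   = 0.04245 × 365 = 15.5 m/yr

15.5 m/yr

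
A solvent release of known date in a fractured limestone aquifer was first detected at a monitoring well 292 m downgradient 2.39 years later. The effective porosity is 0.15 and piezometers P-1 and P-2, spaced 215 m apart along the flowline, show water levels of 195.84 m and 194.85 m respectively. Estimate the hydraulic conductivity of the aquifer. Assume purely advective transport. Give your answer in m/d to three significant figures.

Hydraulic gradient i = (195.84 − 194.85) / 215 = 0.99 / 215 = 0.004605
t = 2.39 years = 872.4 d
v = L / t = 292 / 872.4 = 0.3347 m/d
K = v · n / i = 0.3347 × 0.15 / 0.004605 = 10.9 m/d

10.9 m/d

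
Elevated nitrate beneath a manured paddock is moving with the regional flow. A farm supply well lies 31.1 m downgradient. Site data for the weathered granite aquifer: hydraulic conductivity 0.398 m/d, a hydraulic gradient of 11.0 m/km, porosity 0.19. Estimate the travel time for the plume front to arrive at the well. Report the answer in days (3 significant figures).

1350 days

q = Ki = 0.398 × 0.011 = 0.004378 m/d
Average linear velocity = 0.004378 / 0.19 = 0.02304 m/d
t = L / v = 31.1 / 0.02304 = 1350 d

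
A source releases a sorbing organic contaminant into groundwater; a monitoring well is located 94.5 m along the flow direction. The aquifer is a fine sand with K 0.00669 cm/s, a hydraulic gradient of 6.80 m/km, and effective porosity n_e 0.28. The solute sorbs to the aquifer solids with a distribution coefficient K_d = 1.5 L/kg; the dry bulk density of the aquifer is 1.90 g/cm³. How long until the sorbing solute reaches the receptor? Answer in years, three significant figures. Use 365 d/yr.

K = 0.00669 cm/s × 864 = 5.780 m/d
q = Ki = 5.780 × 0.0068 = 0.03931 m/d
Seepage velocity v = q / n = 0.03931 / 0.28 = 0.1404 m/d
Retardation R = 1 + ρ_b·K_d/n = 1 + 1.90×1.5/0.28 = 11.18
Contaminant velocity v_c = v/R = 0.1404/11.18 = 0.01256 m/d
t = L/v_c = 94.5/0.01256 = 7525 d
   = 7525/365 = 20.6 yr

20.6 years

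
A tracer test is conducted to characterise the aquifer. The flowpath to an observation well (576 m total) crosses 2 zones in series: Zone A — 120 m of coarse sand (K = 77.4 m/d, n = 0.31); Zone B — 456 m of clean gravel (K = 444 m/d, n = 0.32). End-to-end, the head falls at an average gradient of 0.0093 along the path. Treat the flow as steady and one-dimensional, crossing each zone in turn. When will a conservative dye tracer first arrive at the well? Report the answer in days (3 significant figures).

For zones in series the flux q is common to all zones; the equivalent conductivity is the harmonic (thickness-weighted) mean, K_eq = L_total / Σ(L_j/K_j).
Σ(L/K) = 120/77.4 + 456/444 = 1.550 + 1.027 = 2.577 d
K_eq = L_total / Σ(L/K) = 576 / 2.577 = 223.5 m/d
q = K_eq · i = 223.5 × 0.0093 = 2.078 m/d (same in every zone)
Zone A: v = q/n = 2.078/0.31 = 6.704 m/d → t_A = 120/6.704 = 17.90 d
Zone B: v = q/n = 2.078/0.32 = 6.495 m/d → t_B = 456/6.495 = 70.21 d
Total t = 17.90 + 70.21 = 88.11 d

88.1 days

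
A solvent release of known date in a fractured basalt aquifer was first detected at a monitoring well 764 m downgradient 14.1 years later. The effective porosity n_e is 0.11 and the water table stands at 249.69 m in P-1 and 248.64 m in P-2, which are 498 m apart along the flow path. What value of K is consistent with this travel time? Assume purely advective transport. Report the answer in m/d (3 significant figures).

7.74 m/d

Hydraulic gradient i = (249.69 − 248.64) / 498 = 1.05 / 498 = 0.002108
t = 14.1 years = 5147 d
v = L / t = 764 / 5147 = 0.1485 m/d
K = v · n / i = 0.1485 × 0.11 / 0.002108 = 7.74 m/d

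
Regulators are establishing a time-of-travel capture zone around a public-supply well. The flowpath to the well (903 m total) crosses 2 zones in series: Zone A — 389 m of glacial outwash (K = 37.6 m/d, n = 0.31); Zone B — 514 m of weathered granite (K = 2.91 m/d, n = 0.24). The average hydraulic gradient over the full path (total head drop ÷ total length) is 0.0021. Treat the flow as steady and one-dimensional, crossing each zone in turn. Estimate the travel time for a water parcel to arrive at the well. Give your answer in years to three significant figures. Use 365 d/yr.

For zones in series the flux q is common to all zones; the equivalent conductivity is the harmonic (thickness-weighted) mean, K_eq = L_total / Σ(L_j/K_j).
Σ(L/K) = 389/37.6 + 514/2.91 = 10.35 + 176.6 = 187.0 d
K_eq = L_total / Σ(L/K) = 903 / 187.0 = 4.829 m/d
q = K_eq · i = 4.829 × 0.0021 = 0.01014 m/d (same in every zone)
Zone A: v = q/n = 0.01014/0.31 = 0.03272 m/d → t_A = 389/0.03272 = 11890 d
Zone B: v = q/n = 0.01014/0.24 = 0.04226 m/d → t_B = 514/0.04226 = 12160 d
Total t = 11890 + 12160 = 24050 d
   = 24050 / 365 = 65.9 yr

65.9 years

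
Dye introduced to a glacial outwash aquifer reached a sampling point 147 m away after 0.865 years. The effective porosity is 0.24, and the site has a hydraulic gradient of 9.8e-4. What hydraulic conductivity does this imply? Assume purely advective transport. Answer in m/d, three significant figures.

t = 0.865 years = 315.7 d
v = L / t = 147 / 315.7 = 0.4656 m/d
K = v · n / i = 0.4656 × 0.24 / 9.8e-4 = 114 m/d

114 m/d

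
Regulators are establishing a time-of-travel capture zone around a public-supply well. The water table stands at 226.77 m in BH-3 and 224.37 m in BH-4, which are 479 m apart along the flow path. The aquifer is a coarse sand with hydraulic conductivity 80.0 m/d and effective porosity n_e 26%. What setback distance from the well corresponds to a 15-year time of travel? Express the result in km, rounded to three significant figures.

Hydraulic gradient i = (226.77 − 224.37) / 479 = 2.40 / 479 = 0.005010
Darcy flux q = K·i = 80.0 × 0.005010 = 0.4008 m/d
v = Ki/n = 80.0·0.005010/0.26 = 1.542 m/d
T = 15 yr × 365 = 5475 d
L = v × T = 1.542 × 5475 = 8441 m
   = 8.44 km

8.44 km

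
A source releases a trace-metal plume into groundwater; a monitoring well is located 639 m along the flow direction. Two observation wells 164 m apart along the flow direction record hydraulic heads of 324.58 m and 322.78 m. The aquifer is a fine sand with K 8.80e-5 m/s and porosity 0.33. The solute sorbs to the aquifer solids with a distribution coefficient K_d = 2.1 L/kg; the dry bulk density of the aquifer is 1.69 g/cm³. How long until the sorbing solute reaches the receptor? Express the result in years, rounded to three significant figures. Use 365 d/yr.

81.4 years

Hydraulic gradient i = (324.58 − 322.78) / 164 = 1.80 / 164 = 0.01098
K = 8.80e-5 m/s × 86400 s/d = 7.603 m/d
q = Ki = 7.603 × 0.01098 = 0.08345 m/d
Average linear velocity = 0.08345 / 0.33 = 0.2529 m/d
Retardation R = 1 + ρ_b·K_d/n = 1 + 1.69×2.1/0.33 = 11.75
Contaminant velocity v_c = v/R = 0.2529/11.75 = 0.02151 m/d
t = L/v_c = 639/0.02151 = 29700 d
   = 29700/365 = 81.4 yr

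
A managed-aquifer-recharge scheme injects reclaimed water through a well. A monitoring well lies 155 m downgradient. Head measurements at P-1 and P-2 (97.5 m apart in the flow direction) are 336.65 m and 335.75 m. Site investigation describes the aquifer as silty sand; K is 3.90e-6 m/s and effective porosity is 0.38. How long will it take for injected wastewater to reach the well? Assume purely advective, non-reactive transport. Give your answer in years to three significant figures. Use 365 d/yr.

51.9 years

Hydraulic gradient i = (336.65 − 335.75) / 97.5 = 0.90 / 97.5 = 0.009231
K = 3.90e-6 m/s × 86400 s/d = 0.3370 m/d
Specific discharge q = 0.3370 × 0.009231 = 0.003110 m/d
v_s = q/n_e = 0.003110/0.38 = 0.008185 m/d
t = L / v = 155 / 0.008185 = 18940 d
   = 18940 / 365 = 51.9 yr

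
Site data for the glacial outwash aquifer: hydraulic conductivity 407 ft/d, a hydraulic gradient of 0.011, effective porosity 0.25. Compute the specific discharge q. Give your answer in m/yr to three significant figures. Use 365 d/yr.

K = 407 ft/d × 0.3048 = 124.1 m/d
Specific discharge q = 124.1 × 0.011 = 1.365 m/d
   = 1.365 × 365 = 498 m/yr

498 m/yr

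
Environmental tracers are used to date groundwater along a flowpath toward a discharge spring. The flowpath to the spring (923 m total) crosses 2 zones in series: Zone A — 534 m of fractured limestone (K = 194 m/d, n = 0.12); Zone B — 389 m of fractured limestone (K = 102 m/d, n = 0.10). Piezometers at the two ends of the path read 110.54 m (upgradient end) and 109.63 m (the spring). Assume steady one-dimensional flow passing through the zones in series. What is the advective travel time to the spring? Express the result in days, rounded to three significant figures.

Total head drop ΔH = 110.54 − 109.63 = 0.91 m
Continuity: the same q passes through each zone, so ΔH = q·Σ(L_j/K_j) — the zones act as resistances in series.
Σ(L/K) = 534/194 + 389/102 = 2.753 + 3.814 = 6.566 d
q = ΔH / Σ(L/K) = 0.91 / 6.566 = 0.1386 m/d (same in every zone)
Zone A: v = q/n = 0.1386/0.12 = 1.155 m/d → t_A = 534/1.155 = 462.4 d
Zone B: v = q/n = 0.1386/0.10 = 1.386 m/d → t_B = 389/1.386 = 280.7 d
Total t = 462.4 + 280.7 = 743.1 d

743 days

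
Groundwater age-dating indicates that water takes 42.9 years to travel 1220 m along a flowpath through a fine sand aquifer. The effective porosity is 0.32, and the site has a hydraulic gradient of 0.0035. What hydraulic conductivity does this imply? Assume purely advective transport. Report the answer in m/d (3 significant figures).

t = 42.9 years = 15660 d
v = L / t = 1220 / 15660 = 0.07791 m/d
K = v · n / i = 0.07791 × 0.32 / 0.0035 = 7.12 m/d

7.12 m/d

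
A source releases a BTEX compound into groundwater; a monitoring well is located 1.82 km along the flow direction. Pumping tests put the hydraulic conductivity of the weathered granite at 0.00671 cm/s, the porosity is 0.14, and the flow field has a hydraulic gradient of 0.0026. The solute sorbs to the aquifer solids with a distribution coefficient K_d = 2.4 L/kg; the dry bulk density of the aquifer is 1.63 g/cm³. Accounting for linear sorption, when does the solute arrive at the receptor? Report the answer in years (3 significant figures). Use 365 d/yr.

1340 years

K = 0.00671 cm/s × 864 = 5.797 m/d
Specific discharge q = 5.797 × 0.0026 = 0.01507 m/d
v_s = q/n_e = 0.01507/0.14 = 0.1077 m/d
Retardation R = 1 + ρ_b·K_d/n = 1 + 1.63×2.4/0.14 = 28.94
Contaminant velocity v_c = v/R = 0.1077/28.94 = 0.003720 m/d
L = 1.82 km = 1820 m
t = L/v_c = 1820/0.003720 = 489300 d
   = 489300/365 = 1340 yr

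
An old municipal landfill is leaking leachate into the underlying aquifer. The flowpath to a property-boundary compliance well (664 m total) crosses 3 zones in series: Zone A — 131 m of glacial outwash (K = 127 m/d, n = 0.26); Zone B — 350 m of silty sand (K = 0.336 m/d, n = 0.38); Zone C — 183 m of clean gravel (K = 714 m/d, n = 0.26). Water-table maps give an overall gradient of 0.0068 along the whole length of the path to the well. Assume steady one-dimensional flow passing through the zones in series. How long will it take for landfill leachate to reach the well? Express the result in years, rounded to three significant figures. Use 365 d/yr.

136 years

Steady 1-D flow in series ⇒ the Darcy flux q is identical in every zone and the zone head losses add (resistances L/K in series).
Σ(L/K) = 131/127 + 350/0.336 + 183/714 = 1.031 + 1042 + 0.2563 = 1043 d
K_eq = L_total / Σ(L/K) = 664 / 1043 = 0.6367 m/d
q = K_eq · i = 0.6367 × 0.0068 = 0.004329 m/d (same in every zone)
Zone A: v = q/n = 0.004329/0.26 = 0.01665 m/d → t_A = 131/0.01665 = 7867 d
Zone B: v = q/n = 0.004329/0.38 = 0.01139 m/d → t_B = 350/0.01139 = 30720 d
Zone C: v = q/n = 0.004329/0.26 = 0.01665 m/d → t_C = 183/0.01665 = 10990 d
Total t = 7867 + 30720 + 10990 = 49580 d
   = 49580 / 365 = 136 yr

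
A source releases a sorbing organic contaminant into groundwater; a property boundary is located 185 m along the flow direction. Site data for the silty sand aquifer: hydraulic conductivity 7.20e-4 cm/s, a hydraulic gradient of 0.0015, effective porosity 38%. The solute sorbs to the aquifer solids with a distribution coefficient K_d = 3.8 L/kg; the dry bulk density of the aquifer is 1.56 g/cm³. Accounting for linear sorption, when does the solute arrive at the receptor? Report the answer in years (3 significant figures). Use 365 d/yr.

3430 years

K = 7.20e-4 cm/s × 864 = 0.6221 m/d
q = Ki = 0.6221 × 0.0015 = 9.331e-4 m/d
Average linear velocity = 9.331e-4 / 0.38 = 0.002456 m/d
Retardation R = 1 + ρ_b·K_d/n = 1 + 1.56×3.8/0.38 = 16.60
Contaminant velocity v_c = v/R = 0.002456/16.60 = 1.479e-4 m/d
t = L/v_c = 185/1.479e-4 = 1.251e6 d
   = 1.251e6/365 = 3430 yr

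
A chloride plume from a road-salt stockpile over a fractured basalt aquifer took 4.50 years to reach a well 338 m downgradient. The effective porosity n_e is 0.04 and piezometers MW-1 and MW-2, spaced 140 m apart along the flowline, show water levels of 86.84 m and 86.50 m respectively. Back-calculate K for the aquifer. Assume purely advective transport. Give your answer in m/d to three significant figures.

3.39 m/d

Hydraulic gradient i = (86.84 − 86.50) / 140 = 0.34 / 140 = 0.002429
t = 4.50 years = 1643 d
v = L / t = 338 / 1643 = 0.2058 m/d
K = v · n / i = 0.2058 × 0.04 / 0.002429 = 3.39 m/d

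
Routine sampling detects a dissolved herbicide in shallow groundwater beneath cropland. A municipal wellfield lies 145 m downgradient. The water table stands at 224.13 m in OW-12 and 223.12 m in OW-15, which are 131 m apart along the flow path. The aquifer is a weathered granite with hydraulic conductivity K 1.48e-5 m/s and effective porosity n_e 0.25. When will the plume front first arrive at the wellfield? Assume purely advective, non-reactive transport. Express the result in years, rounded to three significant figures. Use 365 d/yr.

Hydraulic gradient i = (224.13 − 223.12) / 131 = 1.01 / 131 = 0.007710
K = 1.48e-5 m/s × 86400 s/d = 1.279 m/d
Specific discharge q = 1.279 × 0.007710 = 0.009859 m/d
Average linear velocity = 0.009859 / 0.25 = 0.03944 m/d
t = L / v = 145 / 0.03944 = 3677 d
   = 3677 / 365 = 10.1 yr

10.1 years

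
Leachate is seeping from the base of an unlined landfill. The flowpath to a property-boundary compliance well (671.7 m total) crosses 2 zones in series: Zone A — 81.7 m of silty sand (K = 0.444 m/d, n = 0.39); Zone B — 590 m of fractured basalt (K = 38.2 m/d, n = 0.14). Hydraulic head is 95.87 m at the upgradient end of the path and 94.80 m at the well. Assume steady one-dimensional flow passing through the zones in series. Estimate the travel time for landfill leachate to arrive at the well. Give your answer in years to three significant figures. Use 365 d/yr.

Total head drop ΔH = 95.87 − 94.80 = 1.07 m
Steady 1-D flow in series ⇒ the Darcy flux q is identical in every zone and the zone head losses add (resistances L/K in series).
Σ(L/K) = 81.7/0.444 + 590/38.2 = 184.0 + 15.45 = 199.5 d
q = ΔH / Σ(L/K) = 1.07 / 199.5 = 0.005365 m/d (same in every zone)
Zone A: v = q/n = 0.005365/0.39 = 0.01376 m/d → t_A = 81.7/0.01376 = 5939 d
Zone B: v = q/n = 0.005365/0.14 = 0.03832 m/d → t_B = 590/0.03832 = 15400 d
Total t = 5939 + 15400 = 21340 d
   = 21340 / 365 = 58.5 yr

58.5 years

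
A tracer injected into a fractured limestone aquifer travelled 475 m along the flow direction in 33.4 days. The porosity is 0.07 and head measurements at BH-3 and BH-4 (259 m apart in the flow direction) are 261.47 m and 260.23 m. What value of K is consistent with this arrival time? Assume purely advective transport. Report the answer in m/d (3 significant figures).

Hydraulic gradient i = (261.47 − 260.23) / 259 = 1.24 / 259 = 0.004788
v = L / t = 475 / 33.4 = 14.22 m/d
K = v · n / i = 14.22 × 0.07 / 0.004788 = 208 m/d

208 m/d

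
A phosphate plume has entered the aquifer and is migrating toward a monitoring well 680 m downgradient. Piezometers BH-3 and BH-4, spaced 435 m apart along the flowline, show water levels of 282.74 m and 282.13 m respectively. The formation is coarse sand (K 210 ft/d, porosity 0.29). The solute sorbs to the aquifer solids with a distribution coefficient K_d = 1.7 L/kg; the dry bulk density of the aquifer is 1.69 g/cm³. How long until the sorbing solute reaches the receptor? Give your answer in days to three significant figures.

Hydraulic gradient i = (282.74 − 282.13) / 435 = 0.61 / 435 = 0.001402
K = 210 ft/d × 0.3048 = 64.01 m/d
Specific discharge q = 64.01 × 0.001402 = 0.08976 m/d
Seepage velocity v = q / n = 0.08976 / 0.29 = 0.3095 m/d
Retardation R = 1 + ρ_b·K_d/n = 1 + 1.69×1.7/0.29 = 10.91
Contaminant velocity v_c = v/R = 0.3095/10.91 = 0.02838 m/d
t = L/v_c = 680/0.02838 = 23960 d

24000 days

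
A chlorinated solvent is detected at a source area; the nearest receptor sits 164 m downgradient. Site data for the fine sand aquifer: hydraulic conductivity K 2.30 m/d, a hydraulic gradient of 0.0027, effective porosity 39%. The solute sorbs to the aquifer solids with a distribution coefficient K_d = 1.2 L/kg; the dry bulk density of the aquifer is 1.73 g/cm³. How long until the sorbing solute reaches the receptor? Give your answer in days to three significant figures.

Darcy flux q = K·i = 2.30 × 0.0027 = 0.006210 m/d
v_s = q/n_e = 0.006210/0.39 = 0.01592 m/d
Retardation R = 1 + ρ_b·K_d/n = 1 + 1.73×1.2/0.39 = 6.323
Contaminant velocity v_c = v/R = 0.01592/6.323 = 0.002518 m/d
t = L/v_c = 164/0.002518 = 65120 d

65100 days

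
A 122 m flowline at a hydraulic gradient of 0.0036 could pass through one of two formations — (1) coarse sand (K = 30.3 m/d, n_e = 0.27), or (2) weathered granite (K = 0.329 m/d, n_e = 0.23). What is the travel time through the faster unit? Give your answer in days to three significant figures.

302 days

Unit 1 (coarse sand): v = 30.3×0.0036/0.27 = 0.4040 m/d, t = 122/0.4040 = 302.0 d
Unit 2 (weathered granite): v = 0.329×0.0036/0.23 = 0.005150 m/d, t = 122/0.005150 = 23690 d
Faster unit: t = 302 d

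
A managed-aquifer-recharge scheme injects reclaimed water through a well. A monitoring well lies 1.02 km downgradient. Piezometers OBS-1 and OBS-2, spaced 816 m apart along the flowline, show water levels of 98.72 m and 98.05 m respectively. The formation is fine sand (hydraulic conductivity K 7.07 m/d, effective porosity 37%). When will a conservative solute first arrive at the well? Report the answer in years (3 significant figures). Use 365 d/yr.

Hydraulic gradient i = (98.72 − 98.05) / 816 = 0.67 / 816 = 8.211e-4
Specific discharge q = 7.07 × 8.211e-4 = 0.005805 m/d
v_s = q/n_e = 0.005805/0.37 = 0.01569 m/d
L = 1.02 km = 1020 m
t = L / v = 1020 / 0.01569 = 65010 d
   = 65010 / 365 = 178 yr

178 years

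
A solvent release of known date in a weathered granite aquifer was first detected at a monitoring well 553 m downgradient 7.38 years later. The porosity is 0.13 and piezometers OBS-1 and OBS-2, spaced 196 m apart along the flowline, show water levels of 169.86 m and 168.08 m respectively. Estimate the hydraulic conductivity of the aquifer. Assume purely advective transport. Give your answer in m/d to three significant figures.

Hydraulic gradient i = (169.86 − 168.08) / 196 = 1.78 / 196 = 0.009082
t = 7.38 years = 2694 d
v = L / t = 553 / 2694 = 0.2053 m/d
K = v · n / i = 0.2053 × 0.13 / 0.009082 = 2.94 m/d

2.94 m/d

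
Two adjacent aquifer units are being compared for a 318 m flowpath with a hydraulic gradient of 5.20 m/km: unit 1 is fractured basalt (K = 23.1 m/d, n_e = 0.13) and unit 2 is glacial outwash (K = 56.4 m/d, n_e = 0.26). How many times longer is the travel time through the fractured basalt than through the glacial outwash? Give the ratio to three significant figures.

Unit 1 (fractured basalt): v = 23.1×0.0052/0.13 = 0.9240 m/d, t = 318/0.9240 = 344.2 d
Unit 2 (glacial outwash): v = 56.4×0.0052/0.26 = 1.128 m/d, t = 318/1.128 = 281.9 d
t(fractured basalt) / t(glacial outwash) = 344.2/281.9 = 1.22

1.22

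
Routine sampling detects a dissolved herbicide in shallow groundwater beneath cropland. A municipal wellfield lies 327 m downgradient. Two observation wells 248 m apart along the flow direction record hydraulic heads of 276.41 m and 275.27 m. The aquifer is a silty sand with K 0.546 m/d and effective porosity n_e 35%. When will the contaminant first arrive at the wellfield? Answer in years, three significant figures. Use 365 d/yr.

125 years

Hydraulic gradient i = (276.41 − 275.27) / 248 = 1.14 / 248 = 0.004597
q = Ki = 0.546 × 0.004597 = 0.002510 m/d
Average linear velocity = 0.002510 / 0.35 = 0.007171 m/d
t = L / v = 327 / 0.007171 = 45600 d
   = 45600 / 365 = 125 yr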